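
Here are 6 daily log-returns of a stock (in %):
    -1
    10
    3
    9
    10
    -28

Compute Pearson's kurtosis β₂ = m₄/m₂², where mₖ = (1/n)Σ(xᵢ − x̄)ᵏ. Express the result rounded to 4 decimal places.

x̄ = 0.5000
Σ(xᵢ − x̄)² = 1073.5000 ⇒ m₂ = 178.91667
Σ(xᵢ − x̄)⁴ = 681304.3750 ⇒ m₄ = 113550.72917
m₂² = 32011.17361
β₂ = m₄/m₂² = 113550.72917 / 32011.17361 ≈ 3.5472

3.5472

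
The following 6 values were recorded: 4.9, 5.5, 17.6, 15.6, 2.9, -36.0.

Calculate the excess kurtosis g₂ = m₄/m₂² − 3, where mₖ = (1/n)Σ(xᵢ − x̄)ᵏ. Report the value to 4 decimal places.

x̄ = 1.7500
Σ(xᵢ − x̄)² = 1893.4150 ⇒ m₂ = 315.56917
Σ(xᵢ − x̄)⁴ = 2131009.7038 ⇒ m₄ = 355168.28397
m₂² = 99583.89895
g₂ = m₄/m₂² − 3 = 3.56652 − 3 ≈ 0.5665

0.5665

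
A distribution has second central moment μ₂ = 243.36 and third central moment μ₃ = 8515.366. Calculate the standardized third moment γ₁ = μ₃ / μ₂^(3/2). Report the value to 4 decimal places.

σ = √μ₂ = √243.36 = 15.60000
σ³ = μ₂^(3/2) = 3796.41600
γ₁ = μ₃/σ³ = 8515.366 / 3796.41600 ≈ 2.2430

2.2430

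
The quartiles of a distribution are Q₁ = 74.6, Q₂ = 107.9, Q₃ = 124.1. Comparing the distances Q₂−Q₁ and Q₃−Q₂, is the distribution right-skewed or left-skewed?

Q₂ − Q₁ = 33.3;  Q₃ − Q₂ = 16.2
Q₂ − Q₁ > Q₃ − Q₂ ⇒ the lower half is more spread out ⇒ left-skewed.

left-skewed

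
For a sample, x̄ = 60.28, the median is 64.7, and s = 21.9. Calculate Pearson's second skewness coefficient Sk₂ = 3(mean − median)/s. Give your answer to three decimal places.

-0.605

Sk₂ = 3(60.28 − 64.7) / 21.9 = 3 × -4.4200 / 21.9
    = -13.2600 / 21.9 ≈ -0.605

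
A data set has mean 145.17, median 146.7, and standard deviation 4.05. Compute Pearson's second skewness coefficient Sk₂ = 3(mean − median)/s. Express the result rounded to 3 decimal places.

Sk₂ = 3(145.17 − 146.7) / 4.05 = 3 × -1.5300 / 4.05
    = -4.5900 / 4.05 ≈ -1.133

-1.133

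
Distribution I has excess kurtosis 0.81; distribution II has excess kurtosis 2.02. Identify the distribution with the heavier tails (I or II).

Higher excess kurtosis ⇒ heavier tails relative to the normal distribution.
0.81 vs 2.02: the larger is 2.02, so II has heavier tails.

II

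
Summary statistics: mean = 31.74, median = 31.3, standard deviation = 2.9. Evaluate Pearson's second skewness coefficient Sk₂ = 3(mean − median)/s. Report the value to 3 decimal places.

Sk₂ = 3(31.74 − 31.3) / 2.9 = 3 × 0.4400 / 2.9
    = 1.3200 / 2.9 ≈ 0.455

0.455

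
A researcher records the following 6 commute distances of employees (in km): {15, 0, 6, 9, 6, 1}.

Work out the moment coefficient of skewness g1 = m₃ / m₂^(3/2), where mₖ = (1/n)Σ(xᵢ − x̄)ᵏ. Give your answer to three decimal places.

x̄ = (15 + 0 + 6 + 9 + 6 + 1) / 6 = 6.1667
deviations (xᵢ − x̄): 8.8333, -6.1667, -0.1667, 2.8333, -0.1667, -5.1667
Σ(xᵢ − x̄)² = 150.8333 ⇒ m₂ = 150.8333/6 = 25.13889
Σ(xᵢ − x̄)³ = 339.5556 ⇒ m₃ = 339.5556/6 = 56.59259
m₂^(3/2) = 25.13889^(1.5) = 126.04311
g1 = m₃ / m₂^(3/2) = 56.59259 / 126.04311 ≈ 0.449

0.449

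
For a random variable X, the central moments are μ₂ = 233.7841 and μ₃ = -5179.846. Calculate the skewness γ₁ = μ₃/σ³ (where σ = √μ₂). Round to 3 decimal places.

σ = √μ₂ = √233.7841 = 15.29000
σ³ = μ₂^(3/2) = 3574.55889
γ₁ = μ₃/σ³ = -5179.846 / 3574.55889 ≈ -1.449

-1.449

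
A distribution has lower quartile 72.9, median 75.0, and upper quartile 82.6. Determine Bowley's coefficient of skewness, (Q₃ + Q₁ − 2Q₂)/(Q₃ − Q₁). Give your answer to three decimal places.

numerator: Q₃ + Q₁ − 2Q₂ = 82.6 + 72.9 − 2×75.0 = 5.5000
denominator: Q₃ − Q₁ = 82.6 − 72.9 = 9.7000
Bowley skewness = 5.5000 / 9.7000 ≈ 0.567

0.567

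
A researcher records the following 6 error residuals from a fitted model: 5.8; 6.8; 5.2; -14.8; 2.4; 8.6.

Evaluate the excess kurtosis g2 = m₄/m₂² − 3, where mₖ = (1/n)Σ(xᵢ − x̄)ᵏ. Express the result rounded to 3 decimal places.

x̄ = 2.3333
Σ(xᵢ − x̄)² = 373.0133 ⇒ m₂ = 62.16889
Σ(xᵢ − x̄)⁴ = 88324.4807 ⇒ m₄ = 14720.74679
m₂² = 3864.97075
g2 = m₄/m₂² − 3 = 3.80876 − 3 ≈ 0.809

0.809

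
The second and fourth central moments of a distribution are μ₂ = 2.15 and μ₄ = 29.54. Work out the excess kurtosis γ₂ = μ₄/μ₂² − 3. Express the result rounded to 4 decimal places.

3.3905

μ₂² = 2.15² = 4.62250
μ₄/μ₂² = 29.54 / 4.62250 = 6.39048
γ₂ = 6.39048 − 3 ≈ 3.3905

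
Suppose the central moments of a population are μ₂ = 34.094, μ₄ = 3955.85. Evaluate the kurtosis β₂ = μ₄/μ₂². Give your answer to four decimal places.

3.4032

μ₂² = 34.094² = 1162.40084
μ₄/μ₂² = 3955.85 / 1162.40084 = 3.40317
β₂ ≈ 3.4032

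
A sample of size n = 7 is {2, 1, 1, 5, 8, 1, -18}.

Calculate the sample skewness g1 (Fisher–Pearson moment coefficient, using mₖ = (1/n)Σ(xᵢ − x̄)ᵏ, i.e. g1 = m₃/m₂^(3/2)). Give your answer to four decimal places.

-1.5935

x̄ = (2 + 1 + 1 + 5 + 8 + 1 - 18) / 7 = 0.0000
deviations (xᵢ − x̄): 2.0000, 1.0000, 1.0000, 5.0000, 8.0000, 1.0000, -18.0000
Σ(xᵢ − x̄)² = 420.0000 ⇒ m₂ = 420.0000/7 = 60.00000
Σ(xᵢ − x̄)³ = -5184.0000 ⇒ m₃ = -5184.0000/7 = -740.57143
m₂^(3/2) = 60.00000^(1.5) = 464.75800
g1 = m₃ / m₂^(3/2) = -740.57143 / 464.75800 ≈ -1.5935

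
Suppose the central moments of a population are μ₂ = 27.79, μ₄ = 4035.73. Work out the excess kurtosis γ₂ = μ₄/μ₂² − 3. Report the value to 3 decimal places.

μ₂² = 27.79² = 772.28410
μ₄/μ₂² = 4035.73 / 772.28410 = 5.22571
γ₂ = 5.22571 − 3 ≈ 2.226

2.226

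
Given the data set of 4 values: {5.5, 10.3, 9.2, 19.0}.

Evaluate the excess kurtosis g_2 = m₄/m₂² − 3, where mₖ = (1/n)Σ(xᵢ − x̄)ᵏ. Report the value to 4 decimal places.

x̄ = 11.0000
Σ(xᵢ − x̄)² = 97.9800 ⇒ m₂ = 24.49500
Σ(xᵢ − x̄)⁴ = 5021.8002 ⇒ m₄ = 1255.45005
m₂² = 600.00503
g_2 = m₄/m₂² − 3 = 2.09240 − 3 ≈ -0.9076

-0.9076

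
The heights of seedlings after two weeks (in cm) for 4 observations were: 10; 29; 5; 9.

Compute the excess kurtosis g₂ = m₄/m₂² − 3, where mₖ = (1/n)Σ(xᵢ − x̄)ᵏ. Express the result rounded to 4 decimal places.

-0.7584

x̄ = 13.2500
Σ(xᵢ − x̄)² = 344.7500 ⇒ m₂ = 86.18750
Σ(xᵢ − x̄)⁴ = 66605.3281 ⇒ m₄ = 16651.33203
m₂² = 7428.28516
g₂ = m₄/m₂² − 3 = 2.24161 − 3 ≈ -0.7584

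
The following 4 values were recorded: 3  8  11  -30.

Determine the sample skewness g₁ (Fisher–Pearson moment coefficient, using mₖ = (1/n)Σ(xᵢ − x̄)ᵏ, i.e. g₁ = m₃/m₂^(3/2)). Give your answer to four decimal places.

-1.0527

x̄ = (3 + 8 + 11 - 30) / 4 = -2.0000
deviations (xᵢ − x̄): 5.0000, 10.0000, 13.0000, -28.0000
Σ(xᵢ − x̄)² = 1078.0000 ⇒ m₂ = 1078.0000/4 = 269.50000
Σ(xᵢ − x̄)³ = -18630.0000 ⇒ m₃ = -18630.0000/4 = -4657.50000
m₂^(3/2) = 269.50000^(1.5) = 4424.23467
g₁ = m₃ / m₂^(3/2) = -4657.50000 / 4424.23467 ≈ -1.0527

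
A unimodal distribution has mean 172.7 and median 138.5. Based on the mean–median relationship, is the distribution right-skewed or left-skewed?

mean − median = 172.7 − 138.5 = 34.2
mean > median ⇒ the longer tail is on the right ⇒ right-skewed (positively skewed).

right-skewed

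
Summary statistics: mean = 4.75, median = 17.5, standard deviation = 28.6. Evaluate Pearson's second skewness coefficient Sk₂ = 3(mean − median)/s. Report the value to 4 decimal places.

Sk₂ = 3(4.75 − 17.5) / 28.6 = 3 × -12.7500 / 28.6
    = -38.2500 / 28.6 ≈ -1.3374

-1.3374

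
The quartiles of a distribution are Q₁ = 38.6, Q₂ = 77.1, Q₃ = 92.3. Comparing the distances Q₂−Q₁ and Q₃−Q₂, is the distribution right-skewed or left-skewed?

left-skewed

Q₂ − Q₁ = 38.5;  Q₃ − Q₂ = 15.2
Q₂ − Q₁ > Q₃ − Q₂ ⇒ the lower half is more spread out ⇒ left-skewed.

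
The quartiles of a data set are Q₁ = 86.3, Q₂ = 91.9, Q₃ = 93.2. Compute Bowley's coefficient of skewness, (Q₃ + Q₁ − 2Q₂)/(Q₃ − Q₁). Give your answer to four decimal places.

numerator: Q₃ + Q₁ − 2Q₂ = 93.2 + 86.3 − 2×91.9 = -4.3000
denominator: Q₃ − Q₁ = 93.2 − 86.3 = 6.9000
Bowley skewness = -4.3000 / 6.9000 ≈ -0.6232

-0.6232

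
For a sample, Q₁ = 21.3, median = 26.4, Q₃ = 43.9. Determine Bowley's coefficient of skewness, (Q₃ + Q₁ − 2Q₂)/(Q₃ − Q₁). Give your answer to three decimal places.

numerator: Q₃ + Q₁ − 2Q₂ = 43.9 + 21.3 − 2×26.4 = 12.4000
denominator: Q₃ − Q₁ = 43.9 − 21.3 = 22.6000
Bowley skewness = 12.4000 / 22.6000 ≈ 0.549

0.549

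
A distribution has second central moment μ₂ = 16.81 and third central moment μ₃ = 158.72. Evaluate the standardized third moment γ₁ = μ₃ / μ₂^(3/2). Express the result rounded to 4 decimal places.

2.3029

σ = √μ₂ = √16.81 = 4.10000
σ³ = μ₂^(3/2) = 68.92100
γ₁ = μ₃/σ³ = 158.72 / 68.92100 ≈ 2.3029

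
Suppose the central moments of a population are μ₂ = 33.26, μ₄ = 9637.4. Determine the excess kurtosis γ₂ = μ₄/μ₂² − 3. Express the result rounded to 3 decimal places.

μ₂² = 33.26² = 1106.22760
μ₄/μ₂² = 9637.4 / 1106.22760 = 8.71195
γ₂ = 8.71195 − 3 ≈ 5.712

5.712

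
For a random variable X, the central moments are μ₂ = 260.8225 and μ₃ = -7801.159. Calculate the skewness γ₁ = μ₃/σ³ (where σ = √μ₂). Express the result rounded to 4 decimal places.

-1.8520

σ = √μ₂ = √260.8225 = 16.15000
σ³ = μ₂^(3/2) = 4212.28338
γ₁ = μ₃/σ³ = -7801.159 / 4212.28338 ≈ -1.8520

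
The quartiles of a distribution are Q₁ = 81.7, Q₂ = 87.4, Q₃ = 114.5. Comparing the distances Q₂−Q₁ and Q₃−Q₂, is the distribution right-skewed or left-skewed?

Q₂ − Q₁ = 5.7;  Q₃ − Q₂ = 27.1
Q₃ − Q₂ > Q₂ − Q₁ ⇒ the upper half is more spread out ⇒ right-skewed.

right-skewed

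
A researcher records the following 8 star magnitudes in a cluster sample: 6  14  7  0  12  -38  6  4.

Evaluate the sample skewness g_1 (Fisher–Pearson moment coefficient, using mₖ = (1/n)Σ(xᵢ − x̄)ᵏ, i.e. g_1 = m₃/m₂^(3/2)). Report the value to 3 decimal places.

-1.953

x̄ = (6 + 14 + 7 + 0 + 12 - 38 + 6 + 4) / 8 = 1.3750
deviations (xᵢ − x̄): 4.6250, 12.6250, 5.6250, -1.3750, 10.6250, -39.3750, 4.6250, 2.6250
Σ(xᵢ − x̄)² = 1905.8750 ⇒ m₂ = 1905.8750/8 = 238.23438
Σ(xᵢ − x̄)³ = -57443.5313 ⇒ m₃ = -57443.5313/8 = -7180.44141
m₂^(3/2) = 238.23438^(1.5) = 3677.11015
g_1 = m₃ / m₂^(3/2) = -7180.44141 / 3677.11015 ≈ -1.953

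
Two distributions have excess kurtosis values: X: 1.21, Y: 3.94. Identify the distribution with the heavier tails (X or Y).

Y

Higher excess kurtosis ⇒ heavier tails relative to the normal distribution.
1.21 vs 3.94: the larger is 3.94, so Y has heavier tails.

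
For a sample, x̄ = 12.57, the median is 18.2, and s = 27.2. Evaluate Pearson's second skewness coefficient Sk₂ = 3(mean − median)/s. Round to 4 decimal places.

-0.6210

Sk₂ = 3(12.57 − 18.2) / 27.2 = 3 × -5.6300 / 27.2
    = -16.8900 / 27.2 ≈ -0.6210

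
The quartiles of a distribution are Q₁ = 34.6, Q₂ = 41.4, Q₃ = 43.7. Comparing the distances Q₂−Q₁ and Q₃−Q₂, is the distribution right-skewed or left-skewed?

left-skewed

Q₂ − Q₁ = 6.8;  Q₃ − Q₂ = 2.3
Q₂ − Q₁ > Q₃ − Q₂ ⇒ the lower half is more spread out ⇒ left-skewed.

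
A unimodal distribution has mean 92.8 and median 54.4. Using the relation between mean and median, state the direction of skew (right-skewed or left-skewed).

mean − median = 92.8 − 54.4 = 38.4
mean > median ⇒ the longer tail is on the right ⇒ right-skewed (positively skewed).

right-skewed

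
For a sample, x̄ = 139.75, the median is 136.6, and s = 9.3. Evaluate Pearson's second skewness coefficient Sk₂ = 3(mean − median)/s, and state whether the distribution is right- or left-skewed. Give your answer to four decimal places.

Sk₂ = 3(139.75 − 136.6) / 9.3 = 3 × 3.1500 / 9.3
    = 9.4500 / 9.3 ≈ 1.0161
Sk₂ > 0 ⇒ mean > median ⇒ right-skewed (positive skew).

1.0161, right-skewed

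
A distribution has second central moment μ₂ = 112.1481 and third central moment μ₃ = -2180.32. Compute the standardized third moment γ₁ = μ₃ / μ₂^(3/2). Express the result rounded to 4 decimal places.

σ = √μ₂ = √112.1481 = 10.59000
σ³ = μ₂^(3/2) = 1187.64838
γ₁ = μ₃/σ³ = -2180.32 / 1187.64838 ≈ -1.8358

-1.8358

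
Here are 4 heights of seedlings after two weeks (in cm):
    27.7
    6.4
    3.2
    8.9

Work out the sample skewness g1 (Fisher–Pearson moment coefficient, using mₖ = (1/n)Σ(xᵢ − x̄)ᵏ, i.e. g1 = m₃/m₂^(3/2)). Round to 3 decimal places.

1.000

x̄ = (27.7 + 6.4 + 3.2 + 8.9) / 4 = 11.5500
deviations (xᵢ − x̄): 16.1500, -5.1500, -8.3500, -2.6500
Σ(xᵢ − x̄)² = 364.0900 ⇒ m₂ = 364.0900/4 = 91.02250
Σ(xᵢ − x̄)³ = 3474.9000 ⇒ m₃ = 3474.9000/4 = 868.72500
m₂^(3/2) = 91.02250^(1.5) = 868.40665
g1 = m₃ / m₂^(3/2) = 868.72500 / 868.40665 ≈ 1.000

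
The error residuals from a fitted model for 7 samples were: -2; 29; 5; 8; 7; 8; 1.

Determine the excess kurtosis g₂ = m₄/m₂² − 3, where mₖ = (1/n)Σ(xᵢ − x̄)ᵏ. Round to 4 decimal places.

x̄ = 8.0000
Σ(xᵢ − x̄)² = 600.0000 ⇒ m₂ = 85.71429
Σ(xᵢ − x̄)⁴ = 206964.0000 ⇒ m₄ = 29566.28571
m₂² = 7346.93878
g₂ = m₄/m₂² − 3 = 4.02430 − 3 ≈ 1.0243

1.0243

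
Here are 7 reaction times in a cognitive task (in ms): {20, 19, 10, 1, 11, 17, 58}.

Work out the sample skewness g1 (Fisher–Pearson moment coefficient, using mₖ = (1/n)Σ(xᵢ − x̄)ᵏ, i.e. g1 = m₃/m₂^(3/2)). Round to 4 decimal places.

x̄ = (20 + 19 + 10 + 1 + 11 + 17 + 58) / 7 = 19.4286
deviations (xᵢ − x̄): 0.5714, -0.4286, -9.4286, -18.4286, -8.4286, -2.4286, 38.5714
Σ(xᵢ − x̄)² = 1993.7143 ⇒ m₂ = 1993.7143/7 = 284.81633
Σ(xᵢ − x̄)³ = 49675.1020 ⇒ m₃ = 49675.1020/7 = 7096.44315
m₂^(3/2) = 284.81633^(1.5) = 4806.70336
g1 = m₃ / m₂^(3/2) = 7096.44315 / 4806.70336 ≈ 1.4764

1.4764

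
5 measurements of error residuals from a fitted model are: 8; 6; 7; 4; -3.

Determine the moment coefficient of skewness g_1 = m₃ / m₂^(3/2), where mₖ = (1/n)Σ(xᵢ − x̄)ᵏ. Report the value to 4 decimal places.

x̄ = (8 + 6 + 7 + 4 - 3) / 5 = 4.4000
deviations (xᵢ − x̄): 3.6000, 1.6000, 2.6000, -0.4000, -7.4000
Σ(xᵢ − x̄)² = 77.2000 ⇒ m₂ = 77.2000/5 = 15.44000
Σ(xᵢ − x̄)³ = -336.9600 ⇒ m₃ = -336.9600/5 = -67.39200
m₂^(3/2) = 15.44000^(1.5) = 60.66957
g_1 = m₃ / m₂^(3/2) = -67.39200 / 60.66957 ≈ -1.1108

-1.1108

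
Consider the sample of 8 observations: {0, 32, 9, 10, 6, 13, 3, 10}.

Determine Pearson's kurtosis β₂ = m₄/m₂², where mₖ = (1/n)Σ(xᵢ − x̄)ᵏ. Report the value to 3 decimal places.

x̄ = 10.3750
Σ(xᵢ − x̄)² = 657.8750 ⇒ m₂ = 82.23438
Σ(xᵢ − x̄)⁴ = 233650.0566 ⇒ m₄ = 29206.25708
m₂² = 6762.49243
β₂ = m₄/m₂² = 29206.25708 / 6762.49243 ≈ 4.319

4.319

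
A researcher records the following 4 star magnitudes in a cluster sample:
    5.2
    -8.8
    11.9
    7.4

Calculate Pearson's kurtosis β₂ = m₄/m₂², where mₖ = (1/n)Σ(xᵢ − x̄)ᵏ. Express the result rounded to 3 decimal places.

2.126

x̄ = 3.9250
Σ(xᵢ − x̄)² = 239.2275 ⇒ m₂ = 59.80688
Σ(xᵢ − x̄)⁴ = 30413.4109 ⇒ m₄ = 7603.35273
m₂² = 3576.86230
β₂ = m₄/m₂² = 7603.35273 / 3576.86230 ≈ 2.126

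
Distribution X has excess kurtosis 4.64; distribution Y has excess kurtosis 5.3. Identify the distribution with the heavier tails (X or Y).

Y

Higher excess kurtosis ⇒ heavier tails relative to the normal distribution.
4.64 vs 5.3: the larger is 5.3, so Y has heavier tails.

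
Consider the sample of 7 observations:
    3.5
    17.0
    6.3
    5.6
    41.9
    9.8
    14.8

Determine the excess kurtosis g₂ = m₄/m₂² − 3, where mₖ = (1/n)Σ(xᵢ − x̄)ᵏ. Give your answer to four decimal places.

0.9503

x̄ = 14.1286
Σ(xᵢ − x̄)² = 1045.6743 ⇒ m₂ = 149.38204
Σ(xᵢ − x̄)⁴ = 617057.3465 ⇒ m₄ = 88151.04951
m₂² = 22314.99412
g₂ = m₄/m₂² − 3 = 3.95031 − 3 ≈ 0.9503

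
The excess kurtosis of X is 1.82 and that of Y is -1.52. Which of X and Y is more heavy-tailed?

X

Higher excess kurtosis ⇒ heavier tails relative to the normal distribution.
1.82 vs -1.52: the larger is 1.82, so X has heavier tails. (X is leptokurtic — heavier-than-normal tails; the other is platykurtic.)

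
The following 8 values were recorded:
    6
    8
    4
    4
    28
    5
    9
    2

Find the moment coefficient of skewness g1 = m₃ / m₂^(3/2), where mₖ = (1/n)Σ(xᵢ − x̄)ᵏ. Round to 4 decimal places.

x̄ = (6 + 8 + 4 + 4 + 28 + 5 + 9 + 2) / 8 = 8.2500
deviations (xᵢ − x̄): -2.2500, -0.2500, -4.2500, -4.2500, 19.7500, -3.2500, 0.7500, -6.2500
Σ(xᵢ − x̄)² = 481.5000 ⇒ m₂ = 481.5000/8 = 60.18750
Σ(xᵢ − x̄)³ = 7260.7500 ⇒ m₃ = 7260.7500/8 = 907.59375
m₂^(3/2) = 60.18750^(1.5) = 466.93826
g1 = m₃ / m₂^(3/2) = 907.59375 / 466.93826 ≈ 1.9437

1.9437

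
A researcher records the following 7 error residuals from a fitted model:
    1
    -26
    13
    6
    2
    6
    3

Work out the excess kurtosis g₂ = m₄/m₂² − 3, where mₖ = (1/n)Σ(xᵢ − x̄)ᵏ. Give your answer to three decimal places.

x̄ = 0.7143
Σ(xᵢ − x̄)² = 927.4286 ⇒ m₂ = 132.48980
Σ(xᵢ − x̄)⁴ = 533674.3907 ⇒ m₄ = 76239.19867
m₂² = 17553.54602
g₂ = m₄/m₂² − 3 = 4.34324 − 3 ≈ 1.343

1.343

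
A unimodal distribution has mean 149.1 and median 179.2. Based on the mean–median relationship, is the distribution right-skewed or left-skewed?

mean − median = 149.1 − 179.2 = -30.1
mean < median ⇒ the longer tail is on the left ⇒ left-skewed (negatively skewed).

left-skewed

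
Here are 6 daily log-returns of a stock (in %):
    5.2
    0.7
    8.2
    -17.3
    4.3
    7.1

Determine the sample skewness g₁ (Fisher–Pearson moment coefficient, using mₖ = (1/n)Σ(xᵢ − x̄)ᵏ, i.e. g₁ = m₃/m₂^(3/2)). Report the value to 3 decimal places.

x̄ = (5.2 + 0.7 + 8.2 - 17.3 + 4.3 + 7.1) / 6 = 1.3667
deviations (xᵢ − x̄): 3.8333, -0.6667, 6.8333, -18.6667, 2.9333, 5.7333
Σ(xᵢ − x̄)² = 451.7533 ⇒ m₂ = 451.7533/6 = 75.29222
Σ(xᵢ − x̄)³ = -5915.4844 ⇒ m₃ = -5915.4844/6 = -985.91407
m₂^(3/2) = 75.29222^(1.5) = 653.31883
g₁ = m₃ / m₂^(3/2) = -985.91407 / 653.31883 ≈ -1.509

-1.509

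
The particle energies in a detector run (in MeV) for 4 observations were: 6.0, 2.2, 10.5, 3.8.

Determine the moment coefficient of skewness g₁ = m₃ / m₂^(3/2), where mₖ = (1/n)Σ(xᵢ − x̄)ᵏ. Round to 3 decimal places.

x̄ = (6.0 + 2.2 + 10.5 + 3.8) / 4 = 5.6250
deviations (xᵢ − x̄): 0.3750, -3.4250, 4.8750, -1.8250
Σ(xᵢ − x̄)² = 38.9675 ⇒ m₂ = 38.9675/4 = 9.74188
Σ(xᵢ − x̄)³ = 69.6544 ⇒ m₃ = 69.6544/4 = 17.41359
m₂^(3/2) = 9.74188^(1.5) = 30.40632
g₁ = m₃ / m₂^(3/2) = 17.41359 / 30.40632 ≈ 0.573

0.573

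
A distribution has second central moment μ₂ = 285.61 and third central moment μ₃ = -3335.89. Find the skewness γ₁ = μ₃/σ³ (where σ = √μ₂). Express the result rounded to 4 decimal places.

σ = √μ₂ = √285.61 = 16.90000
σ³ = μ₂^(3/2) = 4826.80900
γ₁ = μ₃/σ³ = -3335.89 / 4826.80900 ≈ -0.6911

-0.6911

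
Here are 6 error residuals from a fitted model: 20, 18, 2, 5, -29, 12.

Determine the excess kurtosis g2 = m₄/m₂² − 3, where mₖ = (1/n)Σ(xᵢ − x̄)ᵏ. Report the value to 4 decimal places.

0.1922

x̄ = 4.6667
Σ(xᵢ − x̄)² = 1607.3333 ⇒ m₂ = 267.88889
Σ(xᵢ − x̄)⁴ = 1374521.1111 ⇒ m₄ = 229086.85185
m₂² = 71764.45679
g2 = m₄/m₂² − 3 = 3.19220 − 3 ≈ 0.1922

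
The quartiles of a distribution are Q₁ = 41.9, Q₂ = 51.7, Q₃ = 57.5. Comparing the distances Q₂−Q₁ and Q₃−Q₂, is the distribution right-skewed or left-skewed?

Q₂ − Q₁ = 9.8;  Q₃ − Q₂ = 5.8
Q₂ − Q₁ > Q₃ − Q₂ ⇒ the lower half is more spread out ⇒ left-skewed.

left-skewed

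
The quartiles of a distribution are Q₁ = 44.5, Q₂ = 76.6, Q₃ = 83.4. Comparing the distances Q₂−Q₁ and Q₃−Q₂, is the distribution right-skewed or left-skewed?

left-skewed

Q₂ − Q₁ = 32.1;  Q₃ − Q₂ = 6.8
Q₂ − Q₁ > Q₃ − Q₂ ⇒ the lower half is more spread out ⇒ left-skewed.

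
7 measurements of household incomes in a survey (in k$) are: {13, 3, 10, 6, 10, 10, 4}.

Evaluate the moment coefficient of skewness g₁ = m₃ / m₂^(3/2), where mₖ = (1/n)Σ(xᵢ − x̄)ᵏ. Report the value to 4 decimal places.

x̄ = (13 + 3 + 10 + 6 + 10 + 10 + 4) / 7 = 8.0000
deviations (xᵢ − x̄): 5.0000, -5.0000, 2.0000, -2.0000, 2.0000, 2.0000, -4.0000
Σ(xᵢ − x̄)² = 82.0000 ⇒ m₂ = 82.0000/7 = 11.71429
Σ(xᵢ − x̄)³ = -48.0000 ⇒ m₃ = -48.0000/7 = -6.85714
m₂^(3/2) = 11.71429^(1.5) = 40.09348
g₁ = m₃ / m₂^(3/2) = -6.85714 / 40.09348 ≈ -0.1710

-0.1710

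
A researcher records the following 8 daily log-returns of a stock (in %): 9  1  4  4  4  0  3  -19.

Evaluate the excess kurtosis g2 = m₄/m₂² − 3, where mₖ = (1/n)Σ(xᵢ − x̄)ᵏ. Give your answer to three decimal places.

2.120

x̄ = 0.7500
Σ(xᵢ − x̄)² = 495.5000 ⇒ m₂ = 61.93750
Σ(xᵢ − x̄)⁴ = 157141.9063 ⇒ m₄ = 19642.73828
m₂² = 3836.25391
g2 = m₄/m₂² − 3 = 5.12029 − 3 ≈ 2.120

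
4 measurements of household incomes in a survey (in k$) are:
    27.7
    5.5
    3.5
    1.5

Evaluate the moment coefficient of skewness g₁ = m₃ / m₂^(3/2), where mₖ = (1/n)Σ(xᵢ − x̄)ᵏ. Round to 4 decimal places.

x̄ = (27.7 + 5.5 + 3.5 + 1.5) / 4 = 9.5500
deviations (xᵢ − x̄): 18.1500, -4.0500, -6.0500, -8.0500
Σ(xᵢ − x̄)² = 447.2300 ⇒ m₂ = 447.2300/4 = 111.80750
Σ(xᵢ − x̄)³ = 5169.4830 ⇒ m₃ = 5169.4830/4 = 1292.37075
m₂^(3/2) = 111.80750^(1.5) = 1182.24206
g₁ = m₃ / m₂^(3/2) = 1292.37075 / 1182.24206 ≈ 1.0932

1.0932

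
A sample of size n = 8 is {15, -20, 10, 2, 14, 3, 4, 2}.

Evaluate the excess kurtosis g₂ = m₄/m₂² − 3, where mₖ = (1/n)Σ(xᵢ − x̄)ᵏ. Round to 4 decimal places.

x̄ = 3.7500
Σ(xᵢ − x̄)² = 841.5000 ⇒ m₂ = 105.18750
Σ(xᵢ − x̄)⁴ = 346767.6563 ⇒ m₄ = 43345.95703
m₂² = 11064.41016
g₂ = m₄/m₂² − 3 = 3.91760 − 3 ≈ 0.9176

0.9176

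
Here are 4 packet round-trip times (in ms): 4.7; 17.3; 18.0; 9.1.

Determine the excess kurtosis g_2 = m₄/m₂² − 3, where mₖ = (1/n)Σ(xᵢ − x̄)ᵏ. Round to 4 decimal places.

-1.7030

x̄ = 12.2750
Σ(xᵢ − x̄)² = 125.4875 ⇒ m₂ = 31.37188
Σ(xᵢ − x̄)⁴ = 5105.9908 ⇒ m₄ = 1276.49770
m₂² = 984.19454
g_2 = m₄/m₂² − 3 = 1.29700 − 3 ≈ -1.7030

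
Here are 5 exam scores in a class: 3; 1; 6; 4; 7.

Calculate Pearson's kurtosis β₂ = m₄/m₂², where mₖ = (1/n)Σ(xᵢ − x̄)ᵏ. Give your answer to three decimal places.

1.721

x̄ = 4.2000
Σ(xᵢ − x̄)² = 22.8000 ⇒ m₂ = 4.56000
Σ(xᵢ − x̄)⁴ = 178.8960 ⇒ m₄ = 35.77920
m₂² = 20.79360
β₂ = m₄/m₂² = 35.77920 / 20.79360 ≈ 1.721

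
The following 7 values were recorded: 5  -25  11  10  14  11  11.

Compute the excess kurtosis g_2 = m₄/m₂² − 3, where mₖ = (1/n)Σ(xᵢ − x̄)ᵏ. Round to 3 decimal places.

1.804

x̄ = 5.2857
Σ(xᵢ − x̄)² = 1113.4286 ⇒ m₂ = 159.06122
Σ(xᵢ − x̄)⁴ = 850760.0641 ⇒ m₄ = 121537.15202
m₂² = 25300.47314
g_2 = m₄/m₂² − 3 = 4.80375 − 3 ≈ 1.804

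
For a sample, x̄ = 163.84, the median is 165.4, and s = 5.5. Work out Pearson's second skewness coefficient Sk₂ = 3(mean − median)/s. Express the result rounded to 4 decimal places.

-0.8509

Sk₂ = 3(163.84 − 165.4) / 5.5 = 3 × -1.5600 / 5.5
    = -4.6800 / 5.5 ≈ -0.8509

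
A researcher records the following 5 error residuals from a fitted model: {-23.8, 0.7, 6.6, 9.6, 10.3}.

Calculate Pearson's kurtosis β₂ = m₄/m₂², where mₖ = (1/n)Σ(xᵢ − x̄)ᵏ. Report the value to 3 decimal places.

x̄ = 0.6800
Σ(xᵢ − x̄)² = 806.4280 ⇒ m₂ = 161.28560
Σ(xᵢ − x̄)⁴ = 375248.5404 ⇒ m₄ = 75049.70809
m₂² = 26013.04477
β₂ = m₄/m₂² = 75049.70809 / 26013.04477 ≈ 2.885

2.885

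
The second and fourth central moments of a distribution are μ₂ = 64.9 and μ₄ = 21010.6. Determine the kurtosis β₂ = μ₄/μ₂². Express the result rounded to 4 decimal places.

4.9883

μ₂² = 64.9² = 4212.01000
μ₄/μ₂² = 21010.6 / 4212.01000 = 4.98826
β₂ ≈ 4.9883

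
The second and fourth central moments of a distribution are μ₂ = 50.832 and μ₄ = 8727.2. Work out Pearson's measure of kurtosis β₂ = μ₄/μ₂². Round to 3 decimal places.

μ₂² = 50.832² = 2583.89222
μ₄/μ₂² = 8727.2 / 2583.89222 = 3.37754
β₂ ≈ 3.378

3.378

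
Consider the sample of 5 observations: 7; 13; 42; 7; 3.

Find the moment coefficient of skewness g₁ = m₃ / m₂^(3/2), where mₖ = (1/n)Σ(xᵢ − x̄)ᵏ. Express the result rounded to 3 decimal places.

1.318

x̄ = (7 + 13 + 42 + 7 + 3) / 5 = 14.4000
deviations (xᵢ − x̄): -7.4000, -1.4000, 27.6000, -7.4000, -11.4000
Σ(xᵢ − x̄)² = 1003.2000 ⇒ m₂ = 1003.2000/5 = 200.64000
Σ(xᵢ − x̄)³ = 18729.8400 ⇒ m₃ = 18729.8400/5 = 3745.96800
m₂^(3/2) = 200.64000^(1.5) = 2842.01443
g₁ = m₃ / m₂^(3/2) = 3745.96800 / 2842.01443 ≈ 1.318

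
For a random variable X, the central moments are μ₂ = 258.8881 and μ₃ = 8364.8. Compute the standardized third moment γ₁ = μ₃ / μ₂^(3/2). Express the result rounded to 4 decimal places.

2.0081

σ = √μ₂ = √258.8881 = 16.09000
σ³ = μ₂^(3/2) = 4165.50953
γ₁ = μ₃/σ³ = 8364.8 / 4165.50953 ≈ 2.0081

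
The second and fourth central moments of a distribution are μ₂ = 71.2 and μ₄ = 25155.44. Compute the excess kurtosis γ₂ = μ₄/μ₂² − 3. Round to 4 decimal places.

μ₂² = 71.2² = 5069.44000
μ₄/μ₂² = 25155.44 / 5069.44000 = 4.96217
γ₂ = 4.96217 − 3 ≈ 1.9622

1.9622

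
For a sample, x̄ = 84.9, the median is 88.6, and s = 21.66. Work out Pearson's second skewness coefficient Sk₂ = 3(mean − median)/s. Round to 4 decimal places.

Sk₂ = 3(84.9 − 88.6) / 21.66 = 3 × -3.7000 / 21.66
    = -11.1000 / 21.66 ≈ -0.5125

-0.5125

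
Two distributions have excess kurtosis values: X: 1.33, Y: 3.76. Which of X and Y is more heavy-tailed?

Y

Higher excess kurtosis ⇒ heavier tails relative to the normal distribution.
1.33 vs 3.76: the larger is 3.76, so Y has heavier tails.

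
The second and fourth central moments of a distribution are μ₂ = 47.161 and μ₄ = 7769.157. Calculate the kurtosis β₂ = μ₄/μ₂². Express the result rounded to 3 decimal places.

3.493

μ₂² = 47.161² = 2224.15992
μ₄/μ₂² = 7769.157 / 2224.15992 = 3.49307
β₂ ≈ 3.493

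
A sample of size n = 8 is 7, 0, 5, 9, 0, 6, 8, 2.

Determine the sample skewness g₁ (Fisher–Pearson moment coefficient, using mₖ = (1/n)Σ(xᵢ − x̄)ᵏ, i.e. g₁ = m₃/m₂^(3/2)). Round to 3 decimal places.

x̄ = (7 + 0 + 5 + 9 + 0 + 6 + 8 + 2) / 8 = 4.6250
deviations (xᵢ − x̄): 2.3750, -4.6250, 0.3750, 4.3750, -4.6250, 1.3750, 3.3750, -2.6250
Σ(xᵢ − x̄)² = 87.8750 ⇒ m₂ = 87.8750/8 = 10.98438
Σ(xᵢ − x̄)³ = -77.7188 ⇒ m₃ = -77.7188/8 = -9.71484
m₂^(3/2) = 10.98438^(1.5) = 36.40517
g₁ = m₃ / m₂^(3/2) = -9.71484 / 36.40517 ≈ -0.267

-0.267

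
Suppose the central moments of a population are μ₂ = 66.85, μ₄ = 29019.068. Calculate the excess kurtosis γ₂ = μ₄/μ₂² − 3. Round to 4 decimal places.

μ₂² = 66.85² = 4468.92250
μ₄/μ₂² = 29019.068 / 4468.92250 = 6.49353
γ₂ = 6.49353 − 3 ≈ 3.4935

3.4935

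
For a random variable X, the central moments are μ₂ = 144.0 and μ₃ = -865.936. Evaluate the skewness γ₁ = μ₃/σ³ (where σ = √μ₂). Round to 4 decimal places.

σ = √μ₂ = √144.0 = 12.00000
σ³ = μ₂^(3/2) = 1728.00000
γ₁ = μ₃/σ³ = -865.936 / 1728.00000 ≈ -0.5011

-0.5011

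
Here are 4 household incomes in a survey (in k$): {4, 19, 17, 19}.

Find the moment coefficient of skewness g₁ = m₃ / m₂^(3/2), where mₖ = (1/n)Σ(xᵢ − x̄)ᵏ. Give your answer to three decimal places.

x̄ = (4 + 19 + 17 + 19) / 4 = 14.7500
deviations (xᵢ − x̄): -10.7500, 4.2500, 2.2500, 4.2500
Σ(xᵢ − x̄)² = 156.7500 ⇒ m₂ = 156.7500/4 = 39.18750
Σ(xᵢ − x̄)³ = -1077.3750 ⇒ m₃ = -1077.3750/4 = -269.34375
m₂^(3/2) = 39.18750^(1.5) = 245.31344
g₁ = m₃ / m₂^(3/2) = -269.34375 / 245.31344 ≈ -1.098

-1.098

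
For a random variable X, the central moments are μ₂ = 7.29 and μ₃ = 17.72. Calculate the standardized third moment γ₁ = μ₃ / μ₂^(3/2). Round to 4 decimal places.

σ = √μ₂ = √7.29 = 2.70000
σ³ = μ₂^(3/2) = 19.68300
γ₁ = μ₃/σ³ = 17.72 / 19.68300 ≈ 0.9003

0.9003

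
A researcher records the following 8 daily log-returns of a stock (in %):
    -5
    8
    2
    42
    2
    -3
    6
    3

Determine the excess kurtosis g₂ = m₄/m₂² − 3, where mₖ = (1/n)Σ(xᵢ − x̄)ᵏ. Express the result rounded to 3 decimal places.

x̄ = 6.8750
Σ(xᵢ − x̄)² = 1536.8750 ⇒ m₂ = 192.10938
Σ(xᵢ − x̄)⁴ = 1552929.5879 ⇒ m₄ = 194116.19849
m₂² = 36906.01196
g₂ = m₄/m₂² − 3 = 5.25974 − 3 ≈ 2.260

2.260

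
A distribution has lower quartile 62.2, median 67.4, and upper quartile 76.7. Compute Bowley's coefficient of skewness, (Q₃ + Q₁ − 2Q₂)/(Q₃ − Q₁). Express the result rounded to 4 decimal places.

0.2828

numerator: Q₃ + Q₁ − 2Q₂ = 76.7 + 62.2 − 2×67.4 = 4.1000
denominator: Q₃ − Q₁ = 76.7 − 62.2 = 14.5000
Bowley skewness = 4.1000 / 14.5000 ≈ 0.2828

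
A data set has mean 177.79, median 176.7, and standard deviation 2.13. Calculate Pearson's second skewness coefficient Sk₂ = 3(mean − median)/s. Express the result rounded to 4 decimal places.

Sk₂ = 3(177.79 − 176.7) / 2.13 = 3 × 1.0900 / 2.13
    = 3.2700 / 2.13 ≈ 1.5352

1.5352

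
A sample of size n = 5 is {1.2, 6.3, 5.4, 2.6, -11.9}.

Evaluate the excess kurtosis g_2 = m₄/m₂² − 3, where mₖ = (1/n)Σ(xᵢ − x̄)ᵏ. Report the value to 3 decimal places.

x̄ = 0.7200
Σ(xᵢ − x̄)² = 216.0680 ⇒ m₂ = 43.21360
Σ(xᵢ − x̄)⁴ = 26826.8847 ⇒ m₄ = 5365.37694
m₂² = 1867.41522
g_2 = m₄/m₂² − 3 = 2.87316 − 3 ≈ -0.127

-0.127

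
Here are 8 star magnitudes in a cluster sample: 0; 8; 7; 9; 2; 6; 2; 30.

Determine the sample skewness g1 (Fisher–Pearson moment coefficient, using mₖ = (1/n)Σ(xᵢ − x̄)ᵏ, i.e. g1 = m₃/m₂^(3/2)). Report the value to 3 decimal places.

1.751

x̄ = (0 + 8 + 7 + 9 + 2 + 6 + 2 + 30) / 8 = 8.0000
deviations (xᵢ − x̄): -8.0000, 0.0000, -1.0000, 1.0000, -6.0000, -2.0000, -6.0000, 22.0000
Σ(xᵢ − x̄)² = 626.0000 ⇒ m₂ = 626.0000/8 = 78.25000
Σ(xᵢ − x̄)³ = 9696.0000 ⇒ m₃ = 9696.0000/8 = 1212.00000
m₂^(3/2) = 78.25000^(1.5) = 692.19191
g1 = m₃ / m₂^(3/2) = 1212.00000 / 692.19191 ≈ 1.751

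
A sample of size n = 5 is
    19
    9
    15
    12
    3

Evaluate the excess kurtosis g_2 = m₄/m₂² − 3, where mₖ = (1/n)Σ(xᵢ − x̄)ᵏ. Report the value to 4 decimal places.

x̄ = 11.6000
Σ(xᵢ − x̄)² = 147.2000 ⇒ m₂ = 29.44000
Σ(xᵢ − x̄)⁴ = 8648.0960 ⇒ m₄ = 1729.61920
m₂² = 866.71360
g_2 = m₄/m₂² − 3 = 1.99561 − 3 ≈ -1.0044

-1.0044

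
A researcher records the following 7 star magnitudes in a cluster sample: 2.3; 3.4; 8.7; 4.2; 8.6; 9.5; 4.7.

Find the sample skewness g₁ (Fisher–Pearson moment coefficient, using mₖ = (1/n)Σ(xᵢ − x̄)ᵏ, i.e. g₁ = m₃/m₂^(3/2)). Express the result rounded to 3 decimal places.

0.122

x̄ = (2.3 + 3.4 + 8.7 + 4.2 + 8.6 + 9.5 + 4.7) / 7 = 5.9143
deviations (xᵢ − x̄): -3.6143, -2.5143, 2.7857, -1.7143, 2.6857, 3.5857, -1.2143
Σ(xᵢ − x̄)² = 51.6286 ⇒ m₂ = 51.6286/7 = 7.37551
Σ(xᵢ − x̄)³ = 17.1563 ⇒ m₃ = 17.1563/7 = 2.45090
m₂^(3/2) = 7.37551^(1.5) = 20.03033
g₁ = m₃ / m₂^(3/2) = 2.45090 / 20.03033 ≈ 0.122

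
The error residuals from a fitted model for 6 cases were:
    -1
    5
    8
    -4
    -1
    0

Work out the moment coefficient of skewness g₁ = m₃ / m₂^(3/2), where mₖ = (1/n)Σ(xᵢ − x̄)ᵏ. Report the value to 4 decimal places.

0.5374

x̄ = (-1 + 5 + 8 - 4 - 1 + 0) / 6 = 1.1667
deviations (xᵢ − x̄): -2.1667, 3.8333, 6.8333, -5.1667, -2.1667, -1.1667
Σ(xᵢ − x̄)² = 98.8333 ⇒ m₂ = 98.8333/6 = 16.47222
Σ(xᵢ − x̄)³ = 215.5556 ⇒ m₃ = 215.5556/6 = 35.92593
m₂^(3/2) = 16.47222^(1.5) = 66.85414
g₁ = m₃ / m₂^(3/2) = 35.92593 / 66.85414 ≈ 0.5374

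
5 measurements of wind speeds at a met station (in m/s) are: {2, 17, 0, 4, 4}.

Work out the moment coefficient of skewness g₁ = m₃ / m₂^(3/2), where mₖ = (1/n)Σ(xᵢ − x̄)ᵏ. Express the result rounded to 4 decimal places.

x̄ = (2 + 17 + 0 + 4 + 4) / 5 = 5.4000
deviations (xᵢ − x̄): -3.4000, 11.6000, -5.4000, -1.4000, -1.4000
Σ(xᵢ − x̄)² = 179.2000 ⇒ m₂ = 179.2000/5 = 35.84000
Σ(xᵢ − x̄)³ = 1358.6400 ⇒ m₃ = 1358.6400/5 = 271.72800
m₂^(3/2) = 35.84000^(1.5) = 214.56160
g₁ = m₃ / m₂^(3/2) = 271.72800 / 214.56160 ≈ 1.2664

1.2664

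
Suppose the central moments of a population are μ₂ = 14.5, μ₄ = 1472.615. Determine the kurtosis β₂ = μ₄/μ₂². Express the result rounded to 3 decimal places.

μ₂² = 14.5² = 210.25000
μ₄/μ₂² = 1472.615 / 210.25000 = 7.00411
β₂ ≈ 7.004

7.004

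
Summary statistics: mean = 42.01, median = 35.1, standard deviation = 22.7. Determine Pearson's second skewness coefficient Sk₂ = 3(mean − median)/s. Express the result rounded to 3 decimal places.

Sk₂ = 3(42.01 − 35.1) / 22.7 = 3 × 6.9100 / 22.7
    = 20.7300 / 22.7 ≈ 0.913

0.913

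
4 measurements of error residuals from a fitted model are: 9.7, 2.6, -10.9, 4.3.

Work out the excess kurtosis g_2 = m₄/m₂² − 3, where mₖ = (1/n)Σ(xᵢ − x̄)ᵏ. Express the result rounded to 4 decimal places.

-0.8958

x̄ = 1.4250
Σ(xᵢ − x̄)² = 230.0275 ⇒ m₂ = 57.50687
Σ(xᵢ − x̄)⁴ = 27834.4568 ⇒ m₄ = 6958.61420
m₂² = 3307.04067
g_2 = m₄/m₂² − 3 = 2.10418 − 3 ≈ -0.8958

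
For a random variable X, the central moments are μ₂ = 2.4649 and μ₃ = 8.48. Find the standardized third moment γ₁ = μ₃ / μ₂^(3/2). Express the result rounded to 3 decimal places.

2.191

σ = √μ₂ = √2.4649 = 1.57000
σ³ = μ₂^(3/2) = 3.86989
γ₁ = μ₃/σ³ = 8.48 / 3.86989 ≈ 2.191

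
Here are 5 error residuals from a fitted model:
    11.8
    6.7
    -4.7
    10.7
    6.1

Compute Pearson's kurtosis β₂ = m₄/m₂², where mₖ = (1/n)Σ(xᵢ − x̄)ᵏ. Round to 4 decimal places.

x̄ = 6.1200
Σ(xᵢ − x̄)² = 170.6480 ⇒ m₂ = 34.12960
Σ(xᵢ − x̄)⁴ = 15186.9318 ⇒ m₄ = 3037.38636
m₂² = 1164.82960
β₂ = m₄/m₂² = 3037.38636 / 1164.82960 ≈ 2.6076

2.6076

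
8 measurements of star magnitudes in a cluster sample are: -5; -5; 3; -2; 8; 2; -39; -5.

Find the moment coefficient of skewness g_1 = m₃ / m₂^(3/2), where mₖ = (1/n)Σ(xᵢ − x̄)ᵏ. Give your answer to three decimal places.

-1.780

x̄ = (-5 - 5 + 3 - 2 + 8 + 2 - 39 - 5) / 8 = -5.3750
deviations (xᵢ − x̄): 0.3750, 0.3750, 8.3750, 3.3750, 13.3750, 7.3750, -33.6250, 0.3750
Σ(xᵢ − x̄)² = 1445.8750 ⇒ m₂ = 1445.8750/8 = 180.73438
Σ(xᵢ − x̄)³ = -34597.9688 ⇒ m₃ = -34597.9688/8 = -4324.74609
m₂^(3/2) = 180.73438^(1.5) = 2429.74749
g_1 = m₃ / m₂^(3/2) = -4324.74609 / 2429.74749 ≈ -1.780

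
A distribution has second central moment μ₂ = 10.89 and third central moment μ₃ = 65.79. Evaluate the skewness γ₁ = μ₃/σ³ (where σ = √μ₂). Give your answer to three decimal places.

σ = √μ₂ = √10.89 = 3.30000
σ³ = μ₂^(3/2) = 35.93700
γ₁ = μ₃/σ³ = 65.79 / 35.93700 ≈ 1.831

1.831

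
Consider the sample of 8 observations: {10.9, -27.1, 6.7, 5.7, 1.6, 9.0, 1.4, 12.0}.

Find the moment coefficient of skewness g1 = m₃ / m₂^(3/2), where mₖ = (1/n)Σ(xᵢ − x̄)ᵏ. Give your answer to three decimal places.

x̄ = (10.9 - 27.1 + 6.7 + 5.7 + 1.6 + 9.0 + 1.4 + 12.0) / 8 = 2.5250
deviations (xᵢ − x̄): 8.3750, -29.6250, 4.1750, 3.1750, -0.9250, 6.4750, -1.1250, 9.4750
Σ(xᵢ − x̄)² = 1109.1150 ⇒ m₂ = 1109.1150/8 = 138.63938
Σ(xᵢ − x̄)³ = -24188.0198 ⇒ m₃ = -24188.0198/8 = -3023.50247
m₂^(3/2) = 138.63938^(1.5) = 1632.41241
g1 = m₃ / m₂^(3/2) = -3023.50247 / 1632.41241 ≈ -1.852

-1.852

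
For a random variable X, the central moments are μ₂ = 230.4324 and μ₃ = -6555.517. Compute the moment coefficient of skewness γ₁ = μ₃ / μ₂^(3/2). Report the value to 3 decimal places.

σ = √μ₂ = √230.4324 = 15.18000
σ³ = μ₂^(3/2) = 3497.96383
γ₁ = μ₃/σ³ = -6555.517 / 3497.96383 ≈ -1.874

-1.874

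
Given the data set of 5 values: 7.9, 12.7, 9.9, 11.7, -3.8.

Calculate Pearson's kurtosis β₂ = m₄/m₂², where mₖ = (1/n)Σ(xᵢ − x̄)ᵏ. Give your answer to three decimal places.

x̄ = 7.6800
Σ(xᵢ − x̄)² = 178.1280 ⇒ m₂ = 35.62560
Σ(xᵢ − x̄)⁴ = 18289.2197 ⇒ m₄ = 3657.84394
m₂² = 1269.18338
β₂ = m₄/m₂² = 3657.84394 / 1269.18338 ≈ 2.882

2.882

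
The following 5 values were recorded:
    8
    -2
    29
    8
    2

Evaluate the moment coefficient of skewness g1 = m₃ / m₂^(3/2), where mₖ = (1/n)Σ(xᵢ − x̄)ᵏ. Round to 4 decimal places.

1.0337

x̄ = (8 - 2 + 29 + 8 + 2) / 5 = 9.0000
deviations (xᵢ − x̄): -1.0000, -11.0000, 20.0000, -1.0000, -7.0000
Σ(xᵢ − x̄)² = 572.0000 ⇒ m₂ = 572.0000/5 = 114.40000
Σ(xᵢ − x̄)³ = 6324.0000 ⇒ m₃ = 6324.0000/5 = 1264.80000
m₂^(3/2) = 114.40000^(1.5) = 1223.59878
g1 = m₃ / m₂^(3/2) = 1264.80000 / 1223.59878 ≈ 1.0337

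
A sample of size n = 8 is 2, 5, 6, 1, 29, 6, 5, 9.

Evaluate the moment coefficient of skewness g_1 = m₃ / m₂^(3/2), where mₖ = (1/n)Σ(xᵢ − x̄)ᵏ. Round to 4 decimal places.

x̄ = (2 + 5 + 6 + 1 + 29 + 6 + 5 + 9) / 8 = 7.8750
deviations (xᵢ − x̄): -5.8750, -2.8750, -1.8750, -6.8750, 21.1250, -1.8750, -2.8750, 1.1250
Σ(xᵢ − x̄)² = 552.8750 ⇒ m₂ = 552.8750/8 = 69.10938
Σ(xᵢ − x̄)³ = 8840.3438 ⇒ m₃ = 8840.3438/8 = 1105.04297
m₂^(3/2) = 69.10938^(1.5) = 574.52039
g_1 = m₃ / m₂^(3/2) = 1105.04297 / 574.52039 ≈ 1.9234

1.9234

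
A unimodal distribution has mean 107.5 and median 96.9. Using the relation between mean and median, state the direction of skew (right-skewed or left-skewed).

right-skewed

mean − median = 107.5 − 96.9 = 10.6
mean > median ⇒ the longer tail is on the right ⇒ right-skewed (positively skewed).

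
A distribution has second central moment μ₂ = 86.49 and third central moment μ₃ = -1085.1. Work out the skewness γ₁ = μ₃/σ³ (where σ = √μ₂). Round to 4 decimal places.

-1.3490

σ = √μ₂ = √86.49 = 9.30000
σ³ = μ₂^(3/2) = 804.35700
γ₁ = μ₃/σ³ = -1085.1 / 804.35700 ≈ -1.3490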